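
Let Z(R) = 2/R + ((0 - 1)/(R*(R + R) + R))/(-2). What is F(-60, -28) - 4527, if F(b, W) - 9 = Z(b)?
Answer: -12903503/2856 ≈ -4518.0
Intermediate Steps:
Z(R) = 1/(2*(R + 2*R²)) + 2/R (Z(R) = 2/R - 1/(R*(2*R) + R)*(-½) = 2/R - 1/(2*R² + R)*(-½) = 2/R - 1/(R + 2*R²)*(-½) = 2/R + 1/(2*(R + 2*R²)) = 1/(2*(R + 2*R²)) + 2/R)
F(b, W) = 9 + (5 + 8*b)/(2*b*(1 + 2*b))
F(-60, -28) - 4527 = (½)*(5 + 26*(-60) + 36*(-60)²)/(-60*(1 + 2*(-60))) - 4527 = (½)*(-1/60)*(5 - 1560 + 36*3600)/(1 - 120) - 4527 = (½)*(-1/60)*(5 - 1560 + 129600)/(-119) - 4527 = (½)*(-1/60)*(-1/119)*128045 - 4527 = 25609/2856 - 4527 = -12903503/2856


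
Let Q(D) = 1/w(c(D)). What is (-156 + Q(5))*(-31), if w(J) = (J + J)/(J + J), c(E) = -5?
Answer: 4805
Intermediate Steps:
w(J) = 1 (w(J) = (2*J)/((2*J)) = (2*J)*(1/(2*J)) = 1)
Q(D) = 1 (Q(D) = 1/1 = 1)
(-156 + Q(5))*(-31) = (-156 + 1)*(-31) = -155*(-31) = 4805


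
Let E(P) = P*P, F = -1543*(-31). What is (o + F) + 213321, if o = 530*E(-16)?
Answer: 396834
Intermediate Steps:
F = 47833
E(P) = P²
o = 135680 (o = 530*(-16)² = 530*256 = 135680)
(o + F) + 213321 = (135680 + 47833) + 213321 = 183513 + 213321 = 396834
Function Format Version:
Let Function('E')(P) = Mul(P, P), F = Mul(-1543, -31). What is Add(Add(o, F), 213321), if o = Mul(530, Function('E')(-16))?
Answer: 396834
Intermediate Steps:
F = 47833
Function('E')(P) = Pow(P, 2)
o = 135680 (o = Mul(530, Pow(-16, 2)) = Mul(530, 256) = 135680)
Add(Add(o, F), 213321) = Add(Add(135680, 47833), 213321) = Add(183513, 213321) = 396834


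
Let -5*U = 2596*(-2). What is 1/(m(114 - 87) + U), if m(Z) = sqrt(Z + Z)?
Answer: 12980/13477757 - 75*sqrt(6)/26955514 ≈ 0.00095625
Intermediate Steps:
m(Z) = sqrt(2)*sqrt(Z) (m(Z) = sqrt(2*Z) = sqrt(2)*sqrt(Z))
U = 5192/5 (U = -2596*(-2)/5 = -1/5*(-5192) = 5192/5 ≈ 1038.4)
1/(m(114 - 87) + U) = 1/(sqrt(2)*sqrt(114 - 87) + 5192/5) = 1/(sqrt(2)*sqrt(27) + 5192/5) = 1/(sqrt(2)*(3*sqrt(3)) + 5192/5) = 1/(3*sqrt(6) + 5192/5) = 1/(5192/5 + 3*sqrt(6))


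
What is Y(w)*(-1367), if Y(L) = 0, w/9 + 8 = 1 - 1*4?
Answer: 0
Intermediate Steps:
w = -99 (w = -72 + 9*(1 - 1*4) = -72 + 9*(1 - 4) = -72 + 9*(-3) = -72 - 27 = -99)
Y(w)*(-1367) = 0*(-1367) = 0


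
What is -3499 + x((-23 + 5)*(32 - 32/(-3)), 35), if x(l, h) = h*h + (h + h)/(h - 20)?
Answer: -6808/3 ≈ -2269.3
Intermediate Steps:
x(l, h) = h² + 2*h/(-20 + h) (x(l, h) = h² + (2*h)/(-20 + h) = h² + 2*h/(-20 + h))
-3499 + x((-23 + 5)*(32 - 32/(-3)), 35) = -3499 + 35*(2 + 35² - 20*35)/(-20 + 35) = -3499 + 35*(2 + 1225 - 700)/15 = -3499 + 35*(1/15)*527 = -3499 + 3689/3 = -6808/3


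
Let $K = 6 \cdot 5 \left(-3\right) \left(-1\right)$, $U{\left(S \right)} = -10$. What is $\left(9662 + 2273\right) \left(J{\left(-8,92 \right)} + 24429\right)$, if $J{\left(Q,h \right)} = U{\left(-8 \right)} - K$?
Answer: $290366615$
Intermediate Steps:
$K = 90$ ($K = 30 \left(-3\right) \left(-1\right) = \left(-90\right) \left(-1\right) = 90$)
$J{\left(Q,h \right)} = -100$ ($J{\left(Q,h \right)} = -10 - 90 = -100$)
$\left(9662 + 2273\right) \left(J{\left(-8,92 \right)} + 24429\right) = \left(9662 + 2273\right) \left(-100 + 24429\right) = 11935 \cdot 24329 = 290366615$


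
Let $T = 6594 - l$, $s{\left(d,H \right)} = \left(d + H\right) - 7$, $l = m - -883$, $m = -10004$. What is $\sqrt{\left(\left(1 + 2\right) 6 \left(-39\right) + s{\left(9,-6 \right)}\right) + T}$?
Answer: $\sqrt{15009} \approx 122.51$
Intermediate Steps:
$l = -9121$ ($l = -10004 - -883 = -10004 + 883 = -9121$)
$s{\left(d,H \right)} = -7 + H + d$ ($s{\left(d,H \right)} = \left(H + d\right) - 7 = -7 + H + d$)
$T = 15715$ ($T = 6594 - -9121 = 6594 + 9121 = 15715$)
$\sqrt{\left(\left(1 + 2\right) 6 \left(-39\right) + s{\left(9,-6 \right)}\right) + T} = \sqrt{\left(\left(1 + 2\right) 6 \left(-39\right) - 4\right) + 15715} = \sqrt{\left(3 \cdot 6 \left(-39\right) - 4\right) + 15715} = \sqrt{\left(18 \left(-39\right) - 4\right) + 15715} = \sqrt{\left(-702 - 4\right) + 15715} = \sqrt{-706 + 15715} = \sqrt{15009}$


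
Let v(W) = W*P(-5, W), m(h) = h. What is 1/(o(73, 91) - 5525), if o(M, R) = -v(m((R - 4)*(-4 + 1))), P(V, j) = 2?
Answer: -1/5003 ≈ -0.00019988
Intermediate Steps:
v(W) = 2*W (v(W) = W*2 = 2*W)
o(M, R) = -24 + 6*R (o(M, R) = -2*(R - 4)*(-4 + 1) = -2*(-4 + R)*(-3) = -2*(12 - 3*R) = -(24 - 6*R) = -24 + 6*R)
1/(o(73, 91) - 5525) = 1/((-24 + 6*91) - 5525) = 1/((-24 + 546) - 5525) = 1/(522 - 5525) = 1/(-5003) = -1/5003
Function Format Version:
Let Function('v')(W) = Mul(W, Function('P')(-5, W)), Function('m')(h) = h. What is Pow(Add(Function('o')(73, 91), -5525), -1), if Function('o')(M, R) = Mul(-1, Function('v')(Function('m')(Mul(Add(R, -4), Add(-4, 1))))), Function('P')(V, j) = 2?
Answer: Rational(-1, 5003) ≈ -0.00019988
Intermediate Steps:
Function('v')(W) = Mul(2, W) (Function('v')(W) = Mul(W, 2) = Mul(2, W))
Function('o')(M, R) = Add(-24, Mul(6, R)) (Function('o')(M, R) = Mul(-1, Mul(2, Mul(Add(R, -4), Add(-4, 1)))) = Mul(-1, Mul(2, Mul(Add(-4, R), -3))) = Mul(-1, Mul(2, Add(12, Mul(-3, R)))) = Mul(-1, Add(24, Mul(-6, R))) = Add(-24, Mul(6, R)))
Pow(Add(Function('o')(73, 91), -5525), -1) = Pow(Add(Add(-24, Mul(6, 91)), -5525), -1) = Pow(Add(Add(-24, 546), -5525), -1) = Pow(Add(522, -5525), -1) = Pow(-5003, -1) = Rational(-1, 5003)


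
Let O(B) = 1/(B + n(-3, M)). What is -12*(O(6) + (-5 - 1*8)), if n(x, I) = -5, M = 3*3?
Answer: 144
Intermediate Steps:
M = 9
O(B) = 1/(-5 + B) (O(B) = 1/(B - 5) = 1/(-5 + B))
-12*(O(6) + (-5 - 1*8)) = -12*(1/(-5 + 6) + (-5 - 1*8)) = -12*(1/1 + (-5 - 8)) = -12*(1 - 13) = -12*(-12) = 144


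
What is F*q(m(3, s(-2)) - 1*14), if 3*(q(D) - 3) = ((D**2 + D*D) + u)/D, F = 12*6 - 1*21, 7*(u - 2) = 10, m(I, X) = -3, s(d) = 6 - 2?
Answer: -2999/7 ≈ -428.43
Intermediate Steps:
s(d) = 4
u = 24/7 (u = 2 + (1/7)*10 = 2 + 10/7 = 24/7 ≈ 3.4286)
F = 51 (F = 72 - 21 = 51)
q(D) = 3 + (24/7 + 2*D**2)/(3*D) (q(D) = 3 + (((D**2 + D*D) + 24/7)/D)/3 = 3 + (((D**2 + D**2) + 24/7)/D)/3 = 3 + ((2*D**2 + 24/7)/D)/3 = 3 + ((24/7 + 2*D**2)/D)/3 = 3 + (24/7 + 2*D**2)/(3*D))
F*q(m(3, s(-2)) - 1*14) = 51*(3 + 2*(-3 - 1*14)/3 + 8/(7*(-3 - 1*14))) = 51*(3 + 2*(-3 - 14)/3 + 8/(7*(-3 - 14))) = 51*(3 + (2/3)*(-17) + (8/7)/(-17)) = 51*(3 - 34/3 + (8/7)*(-1/17)) = 51*(3 - 34/3 - 8/119) = 51*(-2999/357) = -2999/7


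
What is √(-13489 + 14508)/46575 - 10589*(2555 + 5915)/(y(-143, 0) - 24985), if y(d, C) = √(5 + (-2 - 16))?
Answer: 1120437708775/312125119 + √1019/46575 + 44844415*I*√13/312125119 ≈ 3589.7 + 0.51803*I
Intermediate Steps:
y(d, C) = I*√13 (y(d, C) = √(5 - 18) = √(-13) = I*√13)
√(-13489 + 14508)/46575 - 10589*(2555 + 5915)/(y(-143, 0) - 24985) = √(-13489 + 14508)/46575 - 10589*(2555 + 5915)/(I*√13 - 24985) = √1019*(1/46575) - 10589*8470/(-24985 + I*√13) = √1019/46575 - 10589*8470/(-24985 + I*√13) = √1019/46575 - 10589/(-4997/1694 + I*√13/8470) = -10589/(-4997/1694 + I*√13/8470) + √1019/46575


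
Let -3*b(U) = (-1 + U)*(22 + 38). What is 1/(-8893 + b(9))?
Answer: -1/9053 ≈ -0.00011046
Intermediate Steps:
b(U) = 20 - 20*U (b(U) = -(-1 + U)*(22 + 38)/3 = -(-1 + U)*60/3 = -(-60 + 60*U)/3 = 20 - 20*U)
1/(-8893 + b(9)) = 1/(-8893 + (20 - 20*9)) = 1/(-8893 + (20 - 180)) = 1/(-8893 - 160) = 1/(-9053) = -1/9053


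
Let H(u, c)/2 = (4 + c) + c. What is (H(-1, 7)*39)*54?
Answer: 75816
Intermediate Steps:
H(u, c) = 8 + 4*c (H(u, c) = 2*((4 + c) + c) = 2*(4 + 2*c) = 8 + 4*c)
(H(-1, 7)*39)*54 = ((8 + 4*7)*39)*54 = ((8 + 28)*39)*54 = (36*39)*54 = 1404*54 = 75816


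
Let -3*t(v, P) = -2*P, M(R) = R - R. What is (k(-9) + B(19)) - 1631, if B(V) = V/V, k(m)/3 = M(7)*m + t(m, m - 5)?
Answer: -1658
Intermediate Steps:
M(R) = 0
t(v, P) = 2*P/3 (t(v, P) = -(-2)*P/3 = 2*P/3)
k(m) = -10 + 2*m (k(m) = 3*(0*m + 2*(m - 5)/3) = 3*(0 + 2*(-5 + m)/3) = 3*(0 + (-10/3 + 2*m/3)) = 3*(-10/3 + 2*m/3) = -10 + 2*m)
B(V) = 1
(k(-9) + B(19)) - 1631 = ((-10 + 2*(-9)) + 1) - 1631 = ((-10 - 18) + 1) - 1631 = (-28 + 1) - 1631 = -27 - 1631 = -1658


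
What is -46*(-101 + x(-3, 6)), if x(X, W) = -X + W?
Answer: 4232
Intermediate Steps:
x(X, W) = W - X
-46*(-101 + x(-3, 6)) = -46*(-101 + (6 - 1*(-3))) = -46*(-101 + (6 + 3)) = -46*(-101 + 9) = -46*(-92) = 4232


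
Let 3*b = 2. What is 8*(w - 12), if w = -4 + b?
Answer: -368/3 ≈ -122.67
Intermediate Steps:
b = ⅔ (b = (⅓)*2 = ⅔ ≈ 0.66667)
w = -10/3 (w = -4 + ⅔ = -10/3 ≈ -3.3333)
8*(w - 12) = 8*(-10/3 - 12) = 8*(-46/3) = -368/3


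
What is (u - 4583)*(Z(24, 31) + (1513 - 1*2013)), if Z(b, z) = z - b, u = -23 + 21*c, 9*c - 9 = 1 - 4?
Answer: 2263856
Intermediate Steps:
c = ⅔ (c = 1 + (1 - 4)/9 = 1 + (⅑)*(-3) = 1 - ⅓ = ⅔ ≈ 0.66667)
u = -9 (u = -23 + 21*(⅔) = -23 + 14 = -9)
(u - 4583)*(Z(24, 31) + (1513 - 1*2013)) = (-9 - 4583)*((31 - 1*24) + (1513 - 1*2013)) = -4592*((31 - 24) + (1513 - 2013)) = -4592*(7 - 500) = -4592*(-493) = 2263856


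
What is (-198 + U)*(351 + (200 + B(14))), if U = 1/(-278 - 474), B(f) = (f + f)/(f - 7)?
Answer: -82637835/752 ≈ -1.0989e+5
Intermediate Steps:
B(f) = 2*f/(-7 + f) (B(f) = (2*f)/(-7 + f) = 2*f/(-7 + f))
U = -1/752 (U = 1/(-752) = -1/752 ≈ -0.0013298)
(-198 + U)*(351 + (200 + B(14))) = (-198 - 1/752)*(351 + (200 + 2*14/(-7 + 14))) = -148897*(351 + (200 + 2*14/7))/752 = -148897*(351 + (200 + 2*14*(⅐)))/752 = -148897*(351 + (200 + 4))/752 = -148897*(351 + 204)/752 = -148897/752*555 = -82637835/752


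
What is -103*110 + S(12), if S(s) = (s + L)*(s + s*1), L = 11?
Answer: -10778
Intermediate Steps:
S(s) = 2*s*(11 + s) (S(s) = (s + 11)*(s + s*1) = (11 + s)*(s + s) = (11 + s)*(2*s) = 2*s*(11 + s))
-103*110 + S(12) = -103*110 + 2*12*(11 + 12) = -11330 + 2*12*23 = -11330 + 552 = -10778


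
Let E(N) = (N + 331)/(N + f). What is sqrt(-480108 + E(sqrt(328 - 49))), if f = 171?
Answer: sqrt(-246294411 - 4320963*sqrt(31))/(3*sqrt(57 + sqrt(31))) ≈ 692.9*I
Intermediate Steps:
E(N) = (331 + N)/(171 + N) (E(N) = (N + 331)/(N + 171) = (331 + N)/(171 + N))
sqrt(-480108 + E(sqrt(328 - 49))) = sqrt(-480108 + (331 + sqrt(328 - 49))/(171 + sqrt(328 - 49))) = sqrt(-480108 + (331 + sqrt(279))/(171 + sqrt(279))) = sqrt(-480108 + (331 + 3*sqrt(31))/(171 + 3*sqrt(31)))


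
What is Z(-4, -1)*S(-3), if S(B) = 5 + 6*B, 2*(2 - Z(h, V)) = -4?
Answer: -52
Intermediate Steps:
Z(h, V) = 4 (Z(h, V) = 2 - 1/2*(-4) = 2 + 2 = 4)
Z(-4, -1)*S(-3) = 4*(5 + 6*(-3)) = 4*(5 - 18) = 4*(-13) = -52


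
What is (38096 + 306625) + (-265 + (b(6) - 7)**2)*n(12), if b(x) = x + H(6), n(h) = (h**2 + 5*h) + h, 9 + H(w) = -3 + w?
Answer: 298065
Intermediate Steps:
H(w) = -12 + w (H(w) = -9 + (-3 + w) = -12 + w)
n(h) = h**2 + 6*h
b(x) = -6 + x (b(x) = x + (-12 + 6) = x - 6 = -6 + x)
(38096 + 306625) + (-265 + (b(6) - 7)**2)*n(12) = (38096 + 306625) + (-265 + ((-6 + 6) - 7)**2)*(12*(6 + 12)) = 344721 + (-265 + (0 - 7)**2)*(12*18) = 344721 + (-265 + (-7)**2)*216 = 344721 + (-265 + 49)*216 = 344721 - 216*216 = 344721 - 46656 = 298065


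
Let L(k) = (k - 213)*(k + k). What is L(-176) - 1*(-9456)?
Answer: 146384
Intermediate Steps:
L(k) = 2*k*(-213 + k) (L(k) = (-213 + k)*(2*k) = 2*k*(-213 + k))
L(-176) - 1*(-9456) = 2*(-176)*(-213 - 176) - 1*(-9456) = 2*(-176)*(-389) + 9456 = 136928 + 9456 = 146384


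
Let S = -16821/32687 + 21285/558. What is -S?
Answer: -76261853/2026594 ≈ -37.631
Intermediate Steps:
S = 76261853/2026594 (S = -16821*1/32687 + 21285*(1/558) = -16821/32687 + 2365/62 = 76261853/2026594 ≈ 37.631)
-S = -1*76261853/2026594 = -76261853/2026594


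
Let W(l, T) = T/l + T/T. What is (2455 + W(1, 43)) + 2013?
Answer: 4512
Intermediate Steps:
W(l, T) = 1 + T/l (W(l, T) = T/l + 1 = 1 + T/l)
(2455 + W(1, 43)) + 2013 = (2455 + (43 + 1)/1) + 2013 = (2455 + 1*44) + 2013 = (2455 + 44) + 2013 = 2499 + 2013 = 4512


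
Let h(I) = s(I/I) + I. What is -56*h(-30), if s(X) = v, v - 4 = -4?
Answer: 1680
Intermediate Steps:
v = 0 (v = 4 - 4 = 0)
s(X) = 0
h(I) = I (h(I) = 0 + I = I)
-56*h(-30) = -56*(-30) = 1680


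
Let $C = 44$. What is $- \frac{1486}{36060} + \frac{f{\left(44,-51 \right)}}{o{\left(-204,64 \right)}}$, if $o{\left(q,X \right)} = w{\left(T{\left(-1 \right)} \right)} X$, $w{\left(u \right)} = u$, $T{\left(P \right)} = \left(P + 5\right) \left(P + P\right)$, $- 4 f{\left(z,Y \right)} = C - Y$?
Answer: $\frac{95593}{18462720} \approx 0.0051776$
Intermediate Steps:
$f{\left(z,Y \right)} = -11 + \frac{Y}{4}$ ($f{\left(z,Y \right)} = - \frac{44 - Y}{4} = -11 + \frac{Y}{4}$)
$T{\left(P \right)} = 2 P \left(5 + P\right)$ ($T{\left(P \right)} = \left(5 + P\right) 2 P = 2 P \left(5 + P\right)$)
$o{\left(q,X \right)} = - 8 X$ ($o{\left(q,X \right)} = 2 \left(-1\right) \left(5 - 1\right) X = 2 \left(-1\right) 4 X = - 8 X$)
$- \frac{1486}{36060} + \frac{f{\left(44,-51 \right)}}{o{\left(-204,64 \right)}} = - \frac{1486}{36060} + \frac{-11 + \frac{1}{4} \left(-51\right)}{\left(-8\right) 64} = \left(-1486\right) \frac{1}{36060} + \frac{-11 - \frac{51}{4}}{-512} = - \frac{743}{18030} - - \frac{95}{2048} = - \frac{743}{18030} + \frac{95}{2048} = \frac{95593}{18462720}$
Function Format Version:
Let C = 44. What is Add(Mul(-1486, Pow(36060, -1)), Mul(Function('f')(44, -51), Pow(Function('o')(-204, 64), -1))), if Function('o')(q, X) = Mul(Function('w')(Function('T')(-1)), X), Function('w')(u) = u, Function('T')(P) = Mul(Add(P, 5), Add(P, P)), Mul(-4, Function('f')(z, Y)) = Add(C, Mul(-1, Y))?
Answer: Rational(95593, 18462720) ≈ 0.0051776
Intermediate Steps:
Function('f')(z, Y) = Add(-11, Mul(Rational(1, 4), Y)) (Function('f')(z, Y) = Mul(Rational(-1, 4), Add(44, Mul(-1, Y))) = Add(-11, Mul(Rational(1, 4), Y)))
Function('T')(P) = Mul(2, P, Add(5, P)) (Function('T')(P) = Mul(Add(5, P), Mul(2, P)) = Mul(2, P, Add(5, P)))
Function('o')(q, X) = Mul(-8, X) (Function('o')(q, X) = Mul(Mul(2, -1, Add(5, -1)), X) = Mul(Mul(2, -1, 4), X) = Mul(-8, X))
Add(Mul(-1486, Pow(36060, -1)), Mul(Function('f')(44, -51), Pow(Function('o')(-204, 64), -1))) = Add(Mul(-1486, Pow(36060, -1)), Mul(Add(-11, Mul(Rational(1, 4), -51)), Pow(Mul(-8, 64), -1))) = Add(Mul(-1486, Rational(1, 36060)), Mul(Add(-11, Rational(-51, 4)), Pow(-512, -1))) = Add(Rational(-743, 18030), Mul(Rational(-95, 4), Rational(-1, 512))) = Add(Rational(-743, 18030), Rational(95, 2048)) = Rational(95593, 18462720)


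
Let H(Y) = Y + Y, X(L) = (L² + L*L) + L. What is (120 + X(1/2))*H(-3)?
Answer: -726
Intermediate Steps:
X(L) = L + 2*L² (X(L) = (L² + L²) + L = 2*L² + L = L + 2*L²)
H(Y) = 2*Y
(120 + X(1/2))*H(-3) = (120 + (1 + 2/2)/2)*(2*(-3)) = (120 + (1 + 2*(½))/2)*(-6) = (120 + (1 + 1)/2)*(-6) = (120 + (½)*2)*(-6) = (120 + 1)*(-6) = 121*(-6) = -726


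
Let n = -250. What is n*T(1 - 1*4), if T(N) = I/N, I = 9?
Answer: 750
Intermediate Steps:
T(N) = 9/N
n*T(1 - 1*4) = -2250/(1 - 1*4) = -2250/(1 - 4) = -2250/(-3) = -2250*(-1)/3 = -250*(-3) = 750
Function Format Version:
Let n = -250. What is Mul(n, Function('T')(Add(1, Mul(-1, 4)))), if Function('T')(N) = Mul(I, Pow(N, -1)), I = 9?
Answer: 750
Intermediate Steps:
Function('T')(N) = Mul(9, Pow(N, -1))
Mul(n, Function('T')(Add(1, Mul(-1, 4)))) = Mul(-250, Mul(9, Pow(Add(1, Mul(-1, 4)), -1))) = Mul(-250, Mul(9, Pow(Add(1, -4), -1))) = Mul(-250, Mul(9, Pow(-3, -1))) = Mul(-250, Mul(9, Rational(-1, 3))) = Mul(-250, -3) = 750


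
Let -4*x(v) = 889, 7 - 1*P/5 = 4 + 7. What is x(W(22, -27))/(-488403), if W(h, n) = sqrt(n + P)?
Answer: 889/1953612 ≈ 0.00045505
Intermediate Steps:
P = -20 (P = 35 - 5*(4 + 7) = 35 - 5*11 = 35 - 55 = -20)
W(h, n) = sqrt(-20 + n) (W(h, n) = sqrt(n - 20) = sqrt(-20 + n))
x(v) = -889/4 (x(v) = -1/4*889 = -889/4)
x(W(22, -27))/(-488403) = -889/4/(-488403) = -889/4*(-1/488403) = 889/1953612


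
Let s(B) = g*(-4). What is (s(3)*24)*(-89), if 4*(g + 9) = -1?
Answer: -79032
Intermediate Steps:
g = -37/4 (g = -9 + (¼)*(-1) = -9 - ¼ = -37/4 ≈ -9.2500)
s(B) = 37 (s(B) = -37/4*(-4) = 37)
(s(3)*24)*(-89) = (37*24)*(-89) = 888*(-89) = -79032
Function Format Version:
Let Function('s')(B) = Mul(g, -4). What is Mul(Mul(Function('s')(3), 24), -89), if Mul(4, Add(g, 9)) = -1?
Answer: -79032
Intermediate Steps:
g = Rational(-37, 4) (g = Add(-9, Mul(Rational(1, 4), -1)) = Add(-9, Rational(-1, 4)) = Rational(-37, 4) ≈ -9.2500)
Function('s')(B) = 37 (Function('s')(B) = Mul(Rational(-37, 4), -4) = 37)
Mul(Mul(Function('s')(3), 24), -89) = Mul(Mul(37, 24), -89) = Mul(888, -89) = -79032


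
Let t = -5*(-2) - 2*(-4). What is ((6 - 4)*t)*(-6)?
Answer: -216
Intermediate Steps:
t = 18 (t = 10 + 8 = 18)
((6 - 4)*t)*(-6) = ((6 - 4)*18)*(-6) = (2*18)*(-6) = 36*(-6) = -216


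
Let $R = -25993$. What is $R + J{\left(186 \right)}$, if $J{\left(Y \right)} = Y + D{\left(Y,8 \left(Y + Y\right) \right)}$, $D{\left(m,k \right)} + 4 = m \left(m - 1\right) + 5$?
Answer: $8604$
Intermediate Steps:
$D{\left(m,k \right)} = 1 + m \left(-1 + m\right)$ ($D{\left(m,k \right)} = -4 + \left(m \left(m - 1\right) + 5\right) = -4 + \left(m \left(-1 + m\right) + 5\right) = -4 + \left(5 + m \left(-1 + m\right)\right) = 1 + m \left(-1 + m\right)$)
$J{\left(Y \right)} = 1 + Y^{2}$ ($J{\left(Y \right)} = Y + \left(1 + Y^{2} - Y\right) = 1 + Y^{2}$)
$R + J{\left(186 \right)} = -25993 + \left(1 + 186^{2}\right) = -25993 + \left(1 + 34596\right) = -25993 + 34597 = 8604$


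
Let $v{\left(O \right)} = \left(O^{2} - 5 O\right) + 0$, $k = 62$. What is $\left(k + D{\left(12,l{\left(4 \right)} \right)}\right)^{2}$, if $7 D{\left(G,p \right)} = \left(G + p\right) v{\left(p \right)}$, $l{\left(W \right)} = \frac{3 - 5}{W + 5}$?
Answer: $\frac{106504322500}{26040609} \approx 4089.9$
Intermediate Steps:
$l{\left(W \right)} = - \frac{2}{5 + W}$
$v{\left(O \right)} = O^{2} - 5 O$
$D{\left(G,p \right)} = \frac{p \left(-5 + p\right) \left(G + p\right)}{7}$ ($D{\left(G,p \right)} = \frac{\left(G + p\right) p \left(-5 + p\right)}{7} = \frac{p \left(-5 + p\right) \left(G + p\right)}{7}$)
$\left(k + D{\left(12,l{\left(4 \right)} \right)}\right)^{2} = \left(62 + \frac{- \frac{2}{5 + 4} \left(-5 - \frac{2}{5 + 4}\right) \left(12 - \frac{2}{5 + 4}\right)}{7}\right)^{2} = \left(62 + \frac{- \frac{2}{9} \left(-5 - \frac{2}{9}\right) \left(12 - \frac{2}{9}\right)}{7}\right)^{2} = \left(62 + \frac{\left(-2\right) \frac{1}{9} \left(-5 - \frac{2}{9}\right) \left(12 - \frac{2}{9}\right)}{7}\right)^{2} = \left(62 + \frac{1}{7} \left(- \frac{2}{9}\right) \left(-5 - \frac{2}{9}\right) \left(12 - \frac{2}{9}\right)\right)^{2} = \left(62 + \frac{1}{7} \left(- \frac{2}{9}\right) \left(- \frac{47}{9}\right) \frac{106}{9}\right)^{2} = \left(62 + \frac{9964}{5103}\right)^{2} = \left(\frac{326350}{5103}\right)^{2} = \frac{106504322500}{26040609}$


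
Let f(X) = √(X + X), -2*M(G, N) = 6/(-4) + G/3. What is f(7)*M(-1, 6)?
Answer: 11*√14/12 ≈ 3.4299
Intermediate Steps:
M(G, N) = ¾ - G/6 (M(G, N) = -(6/(-4) + G/3)/2 = -(6*(-¼) + G*(⅓))/2 = -(-3/2 + G/3)/2 = ¾ - G/6)
f(X) = √2*√X (f(X) = √(2*X) = √2*√X)
f(7)*M(-1, 6) = (√2*√7)*(¾ - ⅙*(-1)) = √14*(¾ + ⅙) = √14*(11/12) = 11*√14/12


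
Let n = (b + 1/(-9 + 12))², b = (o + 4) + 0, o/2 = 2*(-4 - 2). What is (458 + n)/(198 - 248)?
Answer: -7603/450 ≈ -16.896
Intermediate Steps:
o = -24 (o = 2*(2*(-4 - 2)) = 2*(2*(-6)) = 2*(-12) = -24)
b = -20 (b = (-24 + 4) + 0 = -20 + 0 = -20)
n = 3481/9 (n = (-20 + 1/(-9 + 12))² = (-20 + 1/3)² = (-20 + ⅓)² = (-59/3)² = 3481/9 ≈ 386.78)
(458 + n)/(198 - 248) = (458 + 3481/9)/(198 - 248) = (7603/9)/(-50) = (7603/9)*(-1/50) = -7603/450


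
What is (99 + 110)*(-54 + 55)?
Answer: 209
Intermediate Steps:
(99 + 110)*(-54 + 55) = 209*1 = 209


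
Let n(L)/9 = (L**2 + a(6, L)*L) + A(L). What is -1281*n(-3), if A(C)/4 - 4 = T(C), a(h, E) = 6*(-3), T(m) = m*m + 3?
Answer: -1464183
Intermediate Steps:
T(m) = 3 + m**2 (T(m) = m**2 + 3 = 3 + m**2)
a(h, E) = -18
A(C) = 28 + 4*C**2 (A(C) = 16 + 4*(3 + C**2) = 16 + (12 + 4*C**2) = 28 + 4*C**2)
n(L) = 252 - 162*L + 45*L**2 (n(L) = 9*((L**2 - 18*L) + (28 + 4*L**2)) = 9*(28 - 18*L + 5*L**2) = 252 - 162*L + 45*L**2)
-1281*n(-3) = -1281*(252 - 162*(-3) + 45*(-3)**2) = -1281*(252 + 486 + 45*9) = -1281*(252 + 486 + 405) = -1281*1143 = -1464183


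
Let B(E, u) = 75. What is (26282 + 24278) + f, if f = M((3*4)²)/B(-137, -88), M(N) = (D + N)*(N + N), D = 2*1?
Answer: 1278016/25 ≈ 51121.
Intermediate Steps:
D = 2
M(N) = 2*N*(2 + N) (M(N) = (2 + N)*(N + N) = (2 + N)*(2*N) = 2*N*(2 + N))
f = 14016/25 (f = (2*(3*4)²*(2 + (3*4)²))/75 = (2*12²*(2 + 12²))*(1/75) = (2*144*(2 + 144))*(1/75) = (2*144*146)*(1/75) = 42048*(1/75) = 14016/25 ≈ 560.64)
(26282 + 24278) + f = (26282 + 24278) + 14016/25 = 50560 + 14016/25 = 1278016/25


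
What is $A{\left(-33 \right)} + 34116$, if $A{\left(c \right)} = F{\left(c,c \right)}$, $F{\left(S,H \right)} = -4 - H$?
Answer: $34145$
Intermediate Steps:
$A{\left(c \right)} = -4 - c$
$A{\left(-33 \right)} + 34116 = \left(-4 - -33\right) + 34116 = \left(-4 + 33\right) + 34116 = 29 + 34116 = 34145$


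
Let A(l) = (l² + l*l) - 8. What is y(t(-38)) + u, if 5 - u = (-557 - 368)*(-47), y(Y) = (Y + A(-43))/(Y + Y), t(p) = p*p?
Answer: -62768113/1444 ≈ -43468.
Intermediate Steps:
t(p) = p²
A(l) = -8 + 2*l² (A(l) = (l² + l²) - 8 = 2*l² - 8 = -8 + 2*l²)
y(Y) = (3690 + Y)/(2*Y) (y(Y) = (Y + (-8 + 2*(-43)²))/(Y + Y) = (Y + (-8 + 2*1849))/((2*Y)) = (Y + (-8 + 3698))*(1/(2*Y)) = (Y + 3690)*(1/(2*Y)) = (3690 + Y)*(1/(2*Y)) = (3690 + Y)/(2*Y))
u = -43470 (u = 5 - (-557 - 368)*(-47) = 5 - (-925)*(-47) = 5 - 1*43475 = 5 - 43475 = -43470)
y(t(-38)) + u = (3690 + (-38)²)/(2*((-38)²)) - 43470 = (½)*(3690 + 1444)/1444 - 43470 = (½)*(1/1444)*5134 - 43470 = 2567/1444 - 43470 = -62768113/1444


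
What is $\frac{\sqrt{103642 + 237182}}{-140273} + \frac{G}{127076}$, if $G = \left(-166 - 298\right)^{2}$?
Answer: $\frac{53824}{31769} - \frac{2 \sqrt{85206}}{140273} \approx 1.6901$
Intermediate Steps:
$G = 215296$ ($G = \left(-464\right)^{2} = 215296$)
$\frac{\sqrt{103642 + 237182}}{-140273} + \frac{G}{127076} = \frac{\sqrt{103642 + 237182}}{-140273} + \frac{215296}{127076} = \sqrt{340824} \left(- \frac{1}{140273}\right) + 215296 \cdot \frac{1}{127076} = 2 \sqrt{85206} \left(- \frac{1}{140273}\right) + \frac{53824}{31769} = - \frac{2 \sqrt{85206}}{140273} + \frac{53824}{31769} = \frac{53824}{31769} - \frac{2 \sqrt{85206}}{140273}$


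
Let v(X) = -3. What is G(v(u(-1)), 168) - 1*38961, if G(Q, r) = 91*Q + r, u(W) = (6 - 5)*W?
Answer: -39066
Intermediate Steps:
u(W) = W (u(W) = 1*W = W)
G(Q, r) = r + 91*Q
G(v(u(-1)), 168) - 1*38961 = (168 + 91*(-3)) - 1*38961 = (168 - 273) - 38961 = -105 - 38961 = -39066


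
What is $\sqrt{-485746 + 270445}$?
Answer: $i \sqrt{215301} \approx 464.01 i$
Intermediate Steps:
$\sqrt{-485746 + 270445} = \sqrt{-215301} = i \sqrt{215301}$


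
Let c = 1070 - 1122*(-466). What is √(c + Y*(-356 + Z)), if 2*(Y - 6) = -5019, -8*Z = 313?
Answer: √24209879/4 ≈ 1230.1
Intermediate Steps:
Z = -313/8 (Z = -⅛*313 = -313/8 ≈ -39.125)
Y = -5007/2 (Y = 6 + (½)*(-5019) = 6 - 5019/2 = -5007/2 ≈ -2503.5)
c = 523922 (c = 1070 + 522852 = 523922)
√(c + Y*(-356 + Z)) = √(523922 - 5007*(-356 - 313/8)/2) = √(523922 - 5007/2*(-3161/8)) = √(523922 + 15827127/16) = √(24209879/16) = √24209879/4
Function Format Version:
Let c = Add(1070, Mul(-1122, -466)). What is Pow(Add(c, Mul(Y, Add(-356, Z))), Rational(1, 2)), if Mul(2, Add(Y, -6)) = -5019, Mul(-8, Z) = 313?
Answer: Mul(Rational(1, 4), Pow(24209879, Rational(1, 2))) ≈ 1230.1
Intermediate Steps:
Z = Rational(-313, 8) (Z = Mul(Rational(-1, 8), 313) = Rational(-313, 8) ≈ -39.125)
Y = Rational(-5007, 2) (Y = Add(6, Mul(Rational(1, 2), -5019)) = Add(6, Rational(-5019, 2)) = Rational(-5007, 2) ≈ -2503.5)
c = 523922 (c = Add(1070, 522852) = 523922)
Pow(Add(c, Mul(Y, Add(-356, Z))), Rational(1, 2)) = Pow(Add(523922, Mul(Rational(-5007, 2), Add(-356, Rational(-313, 8)))), Rational(1, 2)) = Pow(Add(523922, Mul(Rational(-5007, 2), Rational(-3161, 8))), Rational(1, 2)) = Pow(Add(523922, Rational(15827127, 16)), Rational(1, 2)) = Pow(Rational(24209879, 16), Rational(1, 2)) = Mul(Rational(1, 4), Pow(24209879, Rational(1, 2)))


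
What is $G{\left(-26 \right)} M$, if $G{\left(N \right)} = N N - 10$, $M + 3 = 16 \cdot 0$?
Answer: $-1998$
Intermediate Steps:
$M = -3$ ($M = -3 + 16 \cdot 0 = -3 + 0 = -3$)
$G{\left(N \right)} = -10 + N^{2}$ ($G{\left(N \right)} = N^{2} - 10 = -10 + N^{2}$)
$G{\left(-26 \right)} M = \left(-10 + \left(-26\right)^{2}\right) \left(-3\right) = \left(-10 + 676\right) \left(-3\right) = 666 \left(-3\right) = -1998$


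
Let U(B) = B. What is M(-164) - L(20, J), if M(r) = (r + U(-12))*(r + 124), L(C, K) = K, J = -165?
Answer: 7205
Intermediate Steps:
M(r) = (-12 + r)*(124 + r) (M(r) = (r - 12)*(r + 124) = (-12 + r)*(124 + r))
M(-164) - L(20, J) = (-1488 + (-164)**2 + 112*(-164)) - 1*(-165) = (-1488 + 26896 - 18368) + 165 = 7040 + 165 = 7205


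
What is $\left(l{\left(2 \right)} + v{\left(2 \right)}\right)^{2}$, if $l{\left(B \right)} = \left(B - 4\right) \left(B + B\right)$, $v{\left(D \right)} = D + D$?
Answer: $16$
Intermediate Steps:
$v{\left(D \right)} = 2 D$
$l{\left(B \right)} = 2 B \left(-4 + B\right)$ ($l{\left(B \right)} = \left(-4 + B\right) 2 B = 2 B \left(-4 + B\right)$)
$\left(l{\left(2 \right)} + v{\left(2 \right)}\right)^{2} = \left(2 \cdot 2 \left(-4 + 2\right) + 2 \cdot 2\right)^{2} = \left(2 \cdot 2 \left(-2\right) + 4\right)^{2} = \left(-8 + 4\right)^{2} = \left(-4\right)^{2} = 16$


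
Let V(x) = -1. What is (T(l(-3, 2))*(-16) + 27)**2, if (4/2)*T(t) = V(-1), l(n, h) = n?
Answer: 1225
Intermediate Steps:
T(t) = -1/2 (T(t) = (1/2)*(-1) = -1/2)
(T(l(-3, 2))*(-16) + 27)**2 = (-1/2*(-16) + 27)**2 = (8 + 27)**2 = 35**2 = 1225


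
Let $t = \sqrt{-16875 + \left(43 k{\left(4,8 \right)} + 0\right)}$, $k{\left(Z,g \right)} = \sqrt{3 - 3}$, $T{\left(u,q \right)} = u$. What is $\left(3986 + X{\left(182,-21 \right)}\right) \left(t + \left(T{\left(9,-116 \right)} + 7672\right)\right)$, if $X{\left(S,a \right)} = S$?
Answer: $32014408 + 312600 i \sqrt{3} \approx 3.2014 \cdot 10^{7} + 5.4144 \cdot 10^{5} i$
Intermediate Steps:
$k{\left(Z,g \right)} = 0$ ($k{\left(Z,g \right)} = \sqrt{0} = 0$)
$t = 75 i \sqrt{3}$ ($t = \sqrt{-16875 + \left(43 \cdot 0 + 0\right)} = \sqrt{-16875 + \left(0 + 0\right)} = \sqrt{-16875 + 0} = \sqrt{-16875} = 75 i \sqrt{3} \approx 129.9 i$)
$\left(3986 + X{\left(182,-21 \right)}\right) \left(t + \left(T{\left(9,-116 \right)} + 7672\right)\right) = \left(3986 + 182\right) \left(75 i \sqrt{3} + \left(9 + 7672\right)\right) = 4168 \left(75 i \sqrt{3} + 7681\right) = 4168 \left(7681 + 75 i \sqrt{3}\right) = 32014408 + 312600 i \sqrt{3}$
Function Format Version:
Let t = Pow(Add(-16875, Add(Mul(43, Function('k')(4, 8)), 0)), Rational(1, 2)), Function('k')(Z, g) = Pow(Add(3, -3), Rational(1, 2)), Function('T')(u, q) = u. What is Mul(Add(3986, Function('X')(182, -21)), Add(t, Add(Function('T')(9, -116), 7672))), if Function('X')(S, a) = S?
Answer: Add(32014408, Mul(312600, I, Pow(3, Rational(1, 2)))) ≈ Add(3.2014e+7, Mul(5.4144e+5, I))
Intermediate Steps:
Function('k')(Z, g) = 0 (Function('k')(Z, g) = Pow(0, Rational(1, 2)) = 0)
t = Mul(75, I, Pow(3, Rational(1, 2))) (t = Pow(Add(-16875, Add(Mul(43, 0), 0)), Rational(1, 2)) = Pow(Add(-16875, Add(0, 0)), Rational(1, 2)) = Pow(Add(-16875, 0), Rational(1, 2)) = Pow(-16875, Rational(1, 2)) = Mul(75, I, Pow(3, Rational(1, 2))) ≈ Mul(129.90, I))
Mul(Add(3986, Function('X')(182, -21)), Add(t, Add(Function('T')(9, -116), 7672))) = Mul(Add(3986, 182), Add(Mul(75, I, Pow(3, Rational(1, 2))), Add(9, 7672))) = Mul(4168, Add(Mul(75, I, Pow(3, Rational(1, 2))), 7681)) = Mul(4168, Add(7681, Mul(75, I, Pow(3, Rational(1, 2))))) = Add(32014408, Mul(312600, I, Pow(3, Rational(1, 2))))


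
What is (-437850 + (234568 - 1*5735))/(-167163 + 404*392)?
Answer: 209017/8795 ≈ 23.765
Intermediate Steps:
(-437850 + (234568 - 1*5735))/(-167163 + 404*392) = (-437850 + (234568 - 5735))/(-167163 + 158368) = (-437850 + 228833)/(-8795) = -209017*(-1/8795) = 209017/8795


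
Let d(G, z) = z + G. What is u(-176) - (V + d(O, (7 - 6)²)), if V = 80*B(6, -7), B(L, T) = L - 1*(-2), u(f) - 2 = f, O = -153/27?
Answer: -2428/3 ≈ -809.33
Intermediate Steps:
O = -17/3 (O = -153*1/27 = -17/3 ≈ -5.6667)
u(f) = 2 + f
B(L, T) = 2 + L (B(L, T) = L + 2 = 2 + L)
V = 640 (V = 80*(2 + 6) = 80*8 = 640)
d(G, z) = G + z
u(-176) - (V + d(O, (7 - 6)²)) = (2 - 176) - (640 + (-17/3 + (7 - 6)²)) = -174 - (640 + (-17/3 + 1²)) = -174 - (640 + (-17/3 + 1)) = -174 - (640 - 14/3) = -174 - 1*1906/3 = -174 - 1906/3 = -2428/3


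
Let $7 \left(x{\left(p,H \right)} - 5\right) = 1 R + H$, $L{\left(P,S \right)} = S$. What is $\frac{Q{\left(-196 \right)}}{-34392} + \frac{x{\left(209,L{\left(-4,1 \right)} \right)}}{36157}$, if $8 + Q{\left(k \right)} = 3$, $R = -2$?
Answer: $\frac{2434823}{8704580808} \approx 0.00027972$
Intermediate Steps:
$Q{\left(k \right)} = -5$ ($Q{\left(k \right)} = -8 + 3 = -5$)
$x{\left(p,H \right)} = \frac{33}{7} + \frac{H}{7}$ ($x{\left(p,H \right)} = 5 + \frac{1 \left(-2\right) + H}{7} = 5 + \frac{-2 + H}{7} = 5 + \left(- \frac{2}{7} + \frac{H}{7}\right) = \frac{33}{7} + \frac{H}{7}$)
$\frac{Q{\left(-196 \right)}}{-34392} + \frac{x{\left(209,L{\left(-4,1 \right)} \right)}}{36157} = - \frac{5}{-34392} + \frac{\frac{33}{7} + \frac{1}{7} \cdot 1}{36157} = \left(-5\right) \left(- \frac{1}{34392}\right) + \left(\frac{33}{7} + \frac{1}{7}\right) \frac{1}{36157} = \frac{5}{34392} + \frac{34}{7} \cdot \frac{1}{36157} = \frac{5}{34392} + \frac{34}{253099} = \frac{2434823}{8704580808}$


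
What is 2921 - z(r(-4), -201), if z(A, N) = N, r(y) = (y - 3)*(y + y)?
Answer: 3122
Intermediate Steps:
r(y) = 2*y*(-3 + y) (r(y) = (-3 + y)*(2*y) = 2*y*(-3 + y))
2921 - z(r(-4), -201) = 2921 - 1*(-201) = 2921 + 201 = 3122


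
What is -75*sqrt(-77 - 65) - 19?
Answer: -19 - 75*I*sqrt(142) ≈ -19.0 - 893.73*I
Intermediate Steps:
-75*sqrt(-77 - 65) - 19 = -75*I*sqrt(142) - 19 = -19 - 75*I*sqrt(142)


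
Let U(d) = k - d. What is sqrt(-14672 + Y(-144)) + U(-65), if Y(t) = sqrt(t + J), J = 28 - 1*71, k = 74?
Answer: 139 + sqrt(-14672 + I*sqrt(187)) ≈ 139.06 + 121.13*I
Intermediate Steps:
J = -43 (J = 28 - 71 = -43)
U(d) = 74 - d
Y(t) = sqrt(-43 + t) (Y(t) = sqrt(t - 43) = sqrt(-43 + t))
sqrt(-14672 + Y(-144)) + U(-65) = sqrt(-14672 + sqrt(-43 - 144)) + (74 - 1*(-65)) = sqrt(-14672 + sqrt(-187)) + (74 + 65) = sqrt(-14672 + I*sqrt(187)) + 139 = 139 + sqrt(-14672 + I*sqrt(187))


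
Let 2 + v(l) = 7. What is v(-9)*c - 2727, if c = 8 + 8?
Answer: -2647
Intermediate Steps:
v(l) = 5 (v(l) = -2 + 7 = 5)
c = 16
v(-9)*c - 2727 = 5*16 - 2727 = 80 - 2727 = -2647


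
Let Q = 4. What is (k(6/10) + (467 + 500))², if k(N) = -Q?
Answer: 927369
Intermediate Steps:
k(N) = -4 (k(N) = -1*4 = -4)
(k(6/10) + (467 + 500))² = (-4 + (467 + 500))² = (-4 + 967)² = 963² = 927369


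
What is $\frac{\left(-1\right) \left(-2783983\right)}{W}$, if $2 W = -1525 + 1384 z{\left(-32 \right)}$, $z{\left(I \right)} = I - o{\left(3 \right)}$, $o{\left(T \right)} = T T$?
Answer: $- \frac{5567966}{58269} \approx -95.556$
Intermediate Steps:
$o{\left(T \right)} = T^{2}$
$z{\left(I \right)} = -9 + I$ ($z{\left(I \right)} = I - 3^{2} = I - 9 = -9 + I$)
$W = - \frac{58269}{2}$ ($W = \frac{-1525 + 1384 \left(-9 - 32\right)}{2} = \frac{-1525 + 1384 \left(-41\right)}{2} = \frac{-1525 - 56744}{2} = \frac{1}{2} \left(-58269\right) = - \frac{58269}{2} \approx -29135.0$)
$\frac{\left(-1\right) \left(-2783983\right)}{W} = \frac{\left(-1\right) \left(-2783983\right)}{- \frac{58269}{2}} = 2783983 \left(- \frac{2}{58269}\right) = - \frac{5567966}{58269}$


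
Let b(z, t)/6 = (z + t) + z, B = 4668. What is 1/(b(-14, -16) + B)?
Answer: 1/4404 ≈ 0.00022707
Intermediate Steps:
b(z, t) = 6*t + 12*z (b(z, t) = 6*((z + t) + z) = 6*((t + z) + z) = 6*(t + 2*z) = 6*t + 12*z)
1/(b(-14, -16) + B) = 1/((6*(-16) + 12*(-14)) + 4668) = 1/((-96 - 168) + 4668) = 1/(-264 + 4668) = 1/4404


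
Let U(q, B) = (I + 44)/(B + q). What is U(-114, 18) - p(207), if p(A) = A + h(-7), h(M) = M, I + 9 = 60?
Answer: -19295/96 ≈ -200.99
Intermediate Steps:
I = 51 (I = -9 + 60 = 51)
U(q, B) = 95/(B + q) (U(q, B) = (51 + 44)/(B + q) = 95/(B + q))
p(A) = -7 + A (p(A) = A - 7 = -7 + A)
U(-114, 18) - p(207) = 95/(18 - 114) - (-7 + 207) = 95/(-96) - 1*200 = 95*(-1/96) - 200 = -95/96 - 200 = -19295/96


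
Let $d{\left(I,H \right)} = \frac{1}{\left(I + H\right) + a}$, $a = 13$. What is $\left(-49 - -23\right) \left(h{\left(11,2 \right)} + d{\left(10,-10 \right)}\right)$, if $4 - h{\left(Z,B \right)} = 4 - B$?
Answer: $-54$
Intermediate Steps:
$h{\left(Z,B \right)} = B$ ($h{\left(Z,B \right)} = 4 - \left(4 - B\right) = 4 + \left(-4 + B\right) = B$)
$d{\left(I,H \right)} = \frac{1}{13 + H + I}$ ($d{\left(I,H \right)} = \frac{1}{\left(I + H\right) + 13} = \frac{1}{\left(H + I\right) + 13} = \frac{1}{13 + H + I}$)
$\left(-49 - -23\right) \left(h{\left(11,2 \right)} + d{\left(10,-10 \right)}\right) = \left(-49 - -23\right) \left(2 + \frac{1}{13 - 10 + 10}\right) = \left(-49 + 23\right) \left(2 + \frac{1}{13}\right) = - 26 \left(2 + \frac{1}{13}\right) = \left(-26\right) \frac{27}{13} = -54$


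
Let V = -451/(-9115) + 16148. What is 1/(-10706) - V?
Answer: -1575810485641/97585190 ≈ -16148.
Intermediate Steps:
V = 147189471/9115 (V = -451*(-1/9115) + 16148 = 451/9115 + 16148 = 147189471/9115 ≈ 16148.)
1/(-10706) - V = 1/(-10706) - 1*147189471/9115 = -1/10706 - 147189471/9115 = -1575810485641/97585190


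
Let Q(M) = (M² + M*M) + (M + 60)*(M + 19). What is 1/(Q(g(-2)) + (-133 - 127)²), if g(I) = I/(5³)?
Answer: 15625/1074042762 ≈ 1.4548e-5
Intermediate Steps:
g(I) = I/125
Q(M) = 2*M² + (19 + M)*(60 + M) (Q(M) = (M² + M²) + (60 + M)*(19 + M) = 2*M² + (19 + M)*(60 + M))
1/(Q(g(-2)) + (-133 - 127)²) = 1/((1140 + 3*((1/125)*(-2))² + 79*((1/125)*(-2))) + (-133 - 127)²) = 1/((1140 + 3*(-2/125)² + 79*(-2/125)) + (-260)²) = 1/((1140 + 3*(4/15625) - 158/125) + 67600) = 1/((1140 + 12/15625 - 158/125) + 67600) = 1/(17792762/15625 + 67600) = 1/(1074042762/15625) = 15625/1074042762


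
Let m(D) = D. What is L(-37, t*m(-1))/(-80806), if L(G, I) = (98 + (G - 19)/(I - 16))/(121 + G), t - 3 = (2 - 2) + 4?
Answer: -5/337916 ≈ -1.4797e-5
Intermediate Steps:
t = 7 (t = 3 + ((2 - 2) + 4) = 3 + (0 + 4) = 3 + 4 = 7)
L(G, I) = (98 + (-19 + G)/(-16 + I))/(121 + G)
L(-37, t*m(-1))/(-80806) = ((-1587 - 37 + 98*(7*(-1)))/(-1936 - 16*(-37) + 121*(7*(-1)) - 259*(-1)))/(-80806) = ((-1587 - 37 + 98*(-7))/(-1936 + 592 + 121*(-7) - 37*(-7)))*(-1/80806) = ((-1587 - 37 - 686)/(-1936 + 592 - 847 + 259))*(-1/80806) = (-2310/(-1932))*(-1/80806) = -1/1932*(-2310)*(-1/80806) = (55/46)*(-1/80806) = -5/337916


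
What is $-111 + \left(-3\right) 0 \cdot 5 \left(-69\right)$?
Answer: $-111$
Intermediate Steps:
$-111 + \left(-3\right) 0 \cdot 5 \left(-69\right) = -111 + 0 \cdot 5 \left(-69\right) = -111 + 0 \left(-69\right) = -111 + 0 = -111$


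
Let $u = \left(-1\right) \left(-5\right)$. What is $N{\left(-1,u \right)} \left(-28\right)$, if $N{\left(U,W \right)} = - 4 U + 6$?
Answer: $-280$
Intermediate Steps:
$u = 5$
$N{\left(U,W \right)} = 6 - 4 U$
$N{\left(-1,u \right)} \left(-28\right) = \left(6 - -4\right) \left(-28\right) = \left(6 + 4\right) \left(-28\right) = 10 \left(-28\right) = -280$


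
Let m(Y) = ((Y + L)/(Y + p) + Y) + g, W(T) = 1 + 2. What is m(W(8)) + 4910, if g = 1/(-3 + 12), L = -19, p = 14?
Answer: 751562/153 ≈ 4912.2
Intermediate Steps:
g = ⅑ (g = 1/9 = ⅑ ≈ 0.11111)
W(T) = 3
m(Y) = ⅑ + Y + (-19 + Y)/(14 + Y) (m(Y) = ((Y - 19)/(Y + 14) + Y) + ⅑ = ((-19 + Y)/(14 + Y) + Y) + ⅑ = (Y + (-19 + Y)/(14 + Y)) + ⅑ = ⅑ + Y + (-19 + Y)/(14 + Y))
m(W(8)) + 4910 = (-157 + 9*3² + 136*3)/(9*(14 + 3)) + 4910 = (⅑)*(-157 + 9*9 + 408)/17 + 4910 = (⅑)*(1/17)*(-157 + 81 + 408) + 4910 = (⅑)*(1/17)*332 + 4910 = 332/153 + 4910 = 751562/153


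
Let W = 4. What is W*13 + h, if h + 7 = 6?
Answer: 51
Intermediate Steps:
h = -1 (h = -7 + 6 = -1)
W*13 + h = 4*13 - 1 = 52 - 1 = 51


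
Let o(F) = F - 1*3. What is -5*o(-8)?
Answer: 55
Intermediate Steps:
o(F) = -3 + F (o(F) = F - 3 = -3 + F)
-5*o(-8) = -5*(-3 - 8) = -5*(-11) = 55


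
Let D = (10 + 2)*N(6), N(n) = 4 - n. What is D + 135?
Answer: 111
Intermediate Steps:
D = -24 (D = (10 + 2)*(4 - 1*6) = 12*(4 - 6) = 12*(-2) = -24)
D + 135 = -24 + 135 = 111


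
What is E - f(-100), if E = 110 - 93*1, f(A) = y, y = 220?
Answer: -203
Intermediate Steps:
f(A) = 220
E = 17 (E = 110 - 93 = 17)
E - f(-100) = 17 - 1*220 = 17 - 220 = -203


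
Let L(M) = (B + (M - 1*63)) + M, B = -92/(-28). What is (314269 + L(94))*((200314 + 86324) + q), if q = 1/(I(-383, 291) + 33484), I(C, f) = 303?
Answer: 21313767537761567/236509 ≈ 9.0118e+10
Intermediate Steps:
B = 23/7 (B = -92*(-1/28) = 23/7 ≈ 3.2857)
q = 1/33787 (q = 1/(303 + 33484) = 1/33787 ≈ 2.9597e-5)
L(M) = -418/7 + 2*M (L(M) = (23/7 + (M - 1*63)) + M = (23/7 + (M - 63)) + M = (23/7 + (-63 + M)) + M = (-418/7 + M) + M = -418/7 + 2*M)
(314269 + L(94))*((200314 + 86324) + q) = (314269 + (-418/7 + 2*94))*((200314 + 86324) + 1/33787) = (314269 + (-418/7 + 188))*(286638 + 1/33787) = (314269 + 898/7)*(9684638107/33787) = (2200781/7)*(9684638107/33787) = 21313767537761567/236509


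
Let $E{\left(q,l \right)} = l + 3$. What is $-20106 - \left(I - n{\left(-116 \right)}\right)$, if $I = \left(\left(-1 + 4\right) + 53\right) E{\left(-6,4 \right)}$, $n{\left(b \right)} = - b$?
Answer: $-20382$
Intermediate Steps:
$E{\left(q,l \right)} = 3 + l$
$I = 392$ ($I = \left(\left(-1 + 4\right) + 53\right) \left(3 + 4\right) = \left(3 + 53\right) 7 = 56 \cdot 7 = 392$)
$-20106 - \left(I - n{\left(-116 \right)}\right) = -20106 - \left(392 - \left(-1\right) \left(-116\right)\right) = -20106 - \left(392 - 116\right) = -20106 - 276 = -20382$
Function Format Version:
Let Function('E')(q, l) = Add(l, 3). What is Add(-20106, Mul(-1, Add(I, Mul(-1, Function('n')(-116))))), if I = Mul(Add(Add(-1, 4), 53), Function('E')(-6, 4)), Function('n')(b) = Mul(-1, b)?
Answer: -20382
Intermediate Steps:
Function('E')(q, l) = Add(3, l)
I = 392 (I = Mul(Add(Add(-1, 4), 53), Add(3, 4)) = Mul(Add(3, 53), 7) = Mul(56, 7) = 392)
Add(-20106, Mul(-1, Add(I, Mul(-1, Function('n')(-116))))) = Add(-20106, Mul(-1, Add(392, Mul(-1, Mul(-1, -116))))) = Add(-20106, Mul(-1, Add(392, Mul(-1, 116)))) = Add(-20106, Mul(-1, Add(392, -116))) = Add(-20106, Mul(-1, 276)) = Add(-20106, -276) = -20382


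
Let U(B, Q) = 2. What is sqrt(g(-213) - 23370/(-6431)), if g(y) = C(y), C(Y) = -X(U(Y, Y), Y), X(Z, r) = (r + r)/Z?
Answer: 3*sqrt(995499507)/6431 ≈ 14.718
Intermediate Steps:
X(Z, r) = 2*r/Z (X(Z, r) = (2*r)/Z = 2*r/Z)
C(Y) = -Y (C(Y) = -2*Y/2 = -Y)
g(y) = -y
sqrt(g(-213) - 23370/(-6431)) = sqrt(-1*(-213) - 23370/(-6431)) = sqrt(213 - 23370*(-1/6431)) = sqrt(213 + 23370/6431) = sqrt(1393173/6431) = 3*sqrt(995499507)/6431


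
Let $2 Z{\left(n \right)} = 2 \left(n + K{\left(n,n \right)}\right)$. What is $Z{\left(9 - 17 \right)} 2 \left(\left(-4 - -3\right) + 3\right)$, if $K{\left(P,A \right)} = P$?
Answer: $-64$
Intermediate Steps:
$Z{\left(n \right)} = 2 n$ ($Z{\left(n \right)} = \frac{2 \left(n + n\right)}{2} = \frac{2 \cdot 2 n}{2} = \frac{4 n}{2} = 2 n$)
$Z{\left(9 - 17 \right)} 2 \left(\left(-4 - -3\right) + 3\right) = 2 \left(9 - 17\right) 2 \left(\left(-4 - -3\right) + 3\right) = 2 \left(9 - 17\right) 2 \left(\left(-4 + 3\right) + 3\right) = 2 \left(-8\right) 2 \left(-1 + 3\right) = - 16 \cdot 2 \cdot 2 = \left(-16\right) 4 = -64$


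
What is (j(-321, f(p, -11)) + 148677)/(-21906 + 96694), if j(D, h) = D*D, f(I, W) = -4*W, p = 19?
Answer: 125859/37394 ≈ 3.3658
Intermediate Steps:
j(D, h) = D²
(j(-321, f(p, -11)) + 148677)/(-21906 + 96694) = ((-321)² + 148677)/(-21906 + 96694) = (103041 + 148677)/74788 = 251718*(1/74788) = 125859/37394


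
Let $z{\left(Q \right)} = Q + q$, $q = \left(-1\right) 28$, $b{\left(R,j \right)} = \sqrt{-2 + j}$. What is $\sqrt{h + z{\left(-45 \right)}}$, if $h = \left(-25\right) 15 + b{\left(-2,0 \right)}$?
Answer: $\sqrt{-448 + i \sqrt{2}} \approx 0.03341 + 21.166 i$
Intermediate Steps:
$h = -375 + i \sqrt{2}$ ($h = \left(-25\right) 15 + \sqrt{-2 + 0} = -375 + \sqrt{-2} = -375 + i \sqrt{2} \approx -375.0 + 1.4142 i$)
$q = -28$
$z{\left(Q \right)} = -28 + Q$ ($z{\left(Q \right)} = Q - 28 = -28 + Q$)
$\sqrt{h + z{\left(-45 \right)}} = \sqrt{\left(-375 + i \sqrt{2}\right) - 73} = \sqrt{-448 + i \sqrt{2}}$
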